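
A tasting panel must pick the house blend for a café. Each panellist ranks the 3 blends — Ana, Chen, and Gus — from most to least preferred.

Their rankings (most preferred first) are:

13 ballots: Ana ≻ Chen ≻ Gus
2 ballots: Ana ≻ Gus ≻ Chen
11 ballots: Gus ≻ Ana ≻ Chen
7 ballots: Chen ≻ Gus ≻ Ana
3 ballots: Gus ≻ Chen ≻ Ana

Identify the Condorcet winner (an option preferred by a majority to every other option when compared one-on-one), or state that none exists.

None — there is no Condorcet winner

Head-to-head results (36 voters total):
Ana vs Chen: Ana wins 26–10.
Ana vs Gus: Gus wins 21–15.
Chen vs Gus: Chen wins 20–16.
No candidate beats all others: Ana beats Chen beats Gus beats Ana, a majority cycle.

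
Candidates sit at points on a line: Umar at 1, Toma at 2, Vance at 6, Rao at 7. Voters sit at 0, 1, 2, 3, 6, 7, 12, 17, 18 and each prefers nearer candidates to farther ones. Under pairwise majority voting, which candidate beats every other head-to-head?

With single-peaked preferences on a line, the Condorcet winner is the candidate closest to the median voter.
The median voter (position 6) is closest to Vance at 6.
Check: Vance vs Umar — voters closer to Vance: 5 of 9.

Vance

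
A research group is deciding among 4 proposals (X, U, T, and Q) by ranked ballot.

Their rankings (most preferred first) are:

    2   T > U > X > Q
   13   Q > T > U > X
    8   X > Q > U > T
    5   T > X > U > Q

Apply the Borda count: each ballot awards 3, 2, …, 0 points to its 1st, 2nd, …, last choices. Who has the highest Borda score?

Borda scores:
  X: 2·1 + 13·0 + 8·3 + 5·2 = 36
  U: 2·2 + 13·1 + 8·1 + 5·1 = 30
  T: 2·3 + 13·2 + 8·0 + 5·3 = 47
  Q: 2·0 + 13·3 + 8·2 + 5·0 = 55
Q has the highest total.

Q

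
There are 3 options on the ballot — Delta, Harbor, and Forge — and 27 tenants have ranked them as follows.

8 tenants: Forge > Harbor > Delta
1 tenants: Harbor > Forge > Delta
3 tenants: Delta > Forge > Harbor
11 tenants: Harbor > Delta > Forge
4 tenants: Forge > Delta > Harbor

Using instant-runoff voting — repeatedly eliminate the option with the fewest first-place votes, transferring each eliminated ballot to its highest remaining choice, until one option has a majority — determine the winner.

Round 1: Harbor 12, Forge 12, Delta 3. Delta has the fewest and is eliminated.
Round 2: Forge 15, Harbor 12. Forge has a majority.

Forge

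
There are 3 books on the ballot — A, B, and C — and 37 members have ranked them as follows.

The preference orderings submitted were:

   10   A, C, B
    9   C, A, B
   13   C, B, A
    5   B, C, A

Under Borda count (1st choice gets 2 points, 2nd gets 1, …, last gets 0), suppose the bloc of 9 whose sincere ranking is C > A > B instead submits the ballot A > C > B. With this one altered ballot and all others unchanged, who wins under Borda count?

Borda totals with the altered ballot: A 38, B 23, C 50.
The winner is unchanged: still C.

C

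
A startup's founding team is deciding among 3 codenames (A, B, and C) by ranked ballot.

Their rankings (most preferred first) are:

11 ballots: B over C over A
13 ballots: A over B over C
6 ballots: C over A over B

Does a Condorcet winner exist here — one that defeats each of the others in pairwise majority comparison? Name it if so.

No Condorcet winner

Head-to-head results (30 voters total):
A vs B: A wins 19–11.
A vs C: C wins 17–13.
B vs C: B wins 24–6.
No candidate beats all others: A beats B beats C beats A, a majority cycle.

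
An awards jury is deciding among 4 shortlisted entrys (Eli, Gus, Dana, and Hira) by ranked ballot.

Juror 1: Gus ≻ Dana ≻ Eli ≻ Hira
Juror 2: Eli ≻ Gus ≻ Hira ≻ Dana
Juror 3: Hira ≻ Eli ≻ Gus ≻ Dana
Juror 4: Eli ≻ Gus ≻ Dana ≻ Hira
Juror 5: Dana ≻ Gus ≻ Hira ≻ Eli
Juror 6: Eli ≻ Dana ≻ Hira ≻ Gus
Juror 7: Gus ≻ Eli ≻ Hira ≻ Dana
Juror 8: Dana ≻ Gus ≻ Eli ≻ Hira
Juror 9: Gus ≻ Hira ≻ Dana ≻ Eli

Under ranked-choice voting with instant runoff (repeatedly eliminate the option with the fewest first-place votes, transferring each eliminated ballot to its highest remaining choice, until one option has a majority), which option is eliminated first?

Round 1: Eli 3, Gus 3, Dana 2, Hira 1. Hira has the fewest and is eliminated.
Round 2: Eli 4, Gus 3, Dana 2. Dana has the fewest and is eliminated.
Round 3: Gus 5, Eli 4. Gus has a majority.

Hira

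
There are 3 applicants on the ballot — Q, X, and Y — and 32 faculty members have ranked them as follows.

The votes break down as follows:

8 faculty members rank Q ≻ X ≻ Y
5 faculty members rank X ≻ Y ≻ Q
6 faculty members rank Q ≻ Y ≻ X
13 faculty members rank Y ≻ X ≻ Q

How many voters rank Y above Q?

18

Ballots ranking Y above Q: 5+13 = 18.
Ballots ranking Q above Y: 8+6 = 14.
So 18 of 32 voters prefer Y to Q.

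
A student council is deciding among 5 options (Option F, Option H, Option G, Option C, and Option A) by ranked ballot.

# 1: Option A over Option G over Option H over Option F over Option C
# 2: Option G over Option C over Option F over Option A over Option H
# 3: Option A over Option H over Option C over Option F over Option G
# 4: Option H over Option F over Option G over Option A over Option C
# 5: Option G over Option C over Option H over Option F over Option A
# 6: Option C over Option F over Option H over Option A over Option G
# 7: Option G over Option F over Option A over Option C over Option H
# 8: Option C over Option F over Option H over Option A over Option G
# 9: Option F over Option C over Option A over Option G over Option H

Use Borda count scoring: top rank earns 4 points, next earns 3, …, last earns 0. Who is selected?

Option F

Borda scores:
  Option F: 1 + 2 + 1 + 3 + 1 + 3 + 3 + 3 + 4 = 21
  Option H: 2 + 0 + 3 + 4 + 2 + 2 + 0 + 2 + 0 = 15
  Option G: 3 + 4 + 0 + 2 + 4 + 0 + 4 + 0 + 1 = 18
  Option C: 0 + 3 + 2 + 0 + 3 + 4 + 1 + 4 + 3 = 20
  Option A: 4 + 1 + 4 + 1 + 0 + 1 + 2 + 1 + 2 = 16
Option F has the highest total.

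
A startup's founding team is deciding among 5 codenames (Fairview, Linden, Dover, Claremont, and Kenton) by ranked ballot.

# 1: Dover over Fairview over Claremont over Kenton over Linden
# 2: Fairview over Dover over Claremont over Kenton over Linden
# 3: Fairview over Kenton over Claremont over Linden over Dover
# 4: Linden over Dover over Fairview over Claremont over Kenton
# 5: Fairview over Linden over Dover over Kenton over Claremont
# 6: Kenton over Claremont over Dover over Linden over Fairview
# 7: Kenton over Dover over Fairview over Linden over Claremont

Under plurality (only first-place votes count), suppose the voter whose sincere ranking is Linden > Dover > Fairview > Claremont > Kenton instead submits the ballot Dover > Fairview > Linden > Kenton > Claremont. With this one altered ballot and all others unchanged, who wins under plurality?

Fairview

First-place totals with the altered ballot: Fairview 3, Linden 0, Dover 2, Claremont 0, Kenton 2.
The winner is unchanged: still Fairview.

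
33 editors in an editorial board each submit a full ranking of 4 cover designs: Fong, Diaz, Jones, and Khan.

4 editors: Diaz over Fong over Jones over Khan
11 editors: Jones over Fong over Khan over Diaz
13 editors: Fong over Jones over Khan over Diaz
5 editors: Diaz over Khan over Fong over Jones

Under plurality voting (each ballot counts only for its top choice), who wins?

Fong

First-place vote totals:
  Fong: 13
  Diaz: 9
  Jones: 11
  Khan: 0
Fong has the most first-place votes.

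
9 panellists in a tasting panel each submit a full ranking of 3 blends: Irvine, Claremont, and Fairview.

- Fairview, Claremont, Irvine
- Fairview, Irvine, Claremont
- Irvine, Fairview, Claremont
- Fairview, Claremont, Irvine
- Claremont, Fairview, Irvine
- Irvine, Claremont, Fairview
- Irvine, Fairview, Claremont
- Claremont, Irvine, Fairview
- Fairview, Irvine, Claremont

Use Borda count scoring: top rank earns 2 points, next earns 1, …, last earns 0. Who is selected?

Borda scores:
  Irvine: 0 + 1 + 2 + 0 + 0 + 2 + 2 + 1 + 1 = 9
  Claremont: 1 + 0 + 0 + 1 + 2 + 1 + 0 + 2 + 0 = 7
  Fairview: 2 + 2 + 1 + 2 + 1 + 0 + 1 + 0 + 2 = 11
Fairview has the highest total.

Fairview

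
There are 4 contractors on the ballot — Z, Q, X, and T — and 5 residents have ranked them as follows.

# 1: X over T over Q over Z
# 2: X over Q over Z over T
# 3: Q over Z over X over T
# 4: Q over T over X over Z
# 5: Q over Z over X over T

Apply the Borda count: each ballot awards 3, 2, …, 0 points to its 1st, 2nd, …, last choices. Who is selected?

Q

Borda scores:
  Z: 0 + 1 + 2 + 0 + 2 = 5
  Q: 1 + 2 + 3 + 3 + 3 = 12
  X: 3 + 3 + 1 + 1 + 1 = 9
  T: 2 + 0 + 0 + 2 + 0 = 4
Q has the highest total.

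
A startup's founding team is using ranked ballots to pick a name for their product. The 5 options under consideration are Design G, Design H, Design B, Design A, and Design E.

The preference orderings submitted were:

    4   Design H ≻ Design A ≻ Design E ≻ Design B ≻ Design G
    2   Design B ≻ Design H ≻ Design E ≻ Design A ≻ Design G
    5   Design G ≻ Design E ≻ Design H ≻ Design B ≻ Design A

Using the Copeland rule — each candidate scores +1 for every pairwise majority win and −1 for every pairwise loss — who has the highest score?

Design H

Pairwise results:
  Design G vs Design H: Design H wins 6–5.
  Design G vs Design B: Design B wins 6–5.
  Design G vs Design A: Design A wins 6–5.
  Design G vs Design E: Design E wins 6–5.
  Design H vs Design B: Design H wins 9–2.
  Design H vs Design A: Design H wins 11–0.
  Design H vs Design E: Design H wins 6–5.
  Design B vs Design A: Design B wins 7–4.
  Design B vs Design E: Design E wins 9–2.
  Design A vs Design E: Design E wins 7–4.
Copeland scores (wins − losses):
  Design G: 0 − 4 = -4
  Design H: 4 − 0 = 4
  Design B: 2 − 2 = 0
  Design A: 1 − 3 = -2
  Design E: 3 − 1 = 2
Design H has the best Copeland score.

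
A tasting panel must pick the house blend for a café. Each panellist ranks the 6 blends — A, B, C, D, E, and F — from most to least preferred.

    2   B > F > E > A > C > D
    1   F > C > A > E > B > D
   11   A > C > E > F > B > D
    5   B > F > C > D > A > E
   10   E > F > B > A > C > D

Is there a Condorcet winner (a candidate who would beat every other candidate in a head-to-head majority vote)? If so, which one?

Head-to-head results (29 voters total):
A vs B: B wins 17–12.
A vs C: A wins 23–6.
A vs D: A wins 24–5.
A vs E: A wins 17–12.
A vs F: F wins 18–11.
B vs C: B wins 17–12.
B vs D: B wins 29–0.
B vs E: E wins 22–7.
B vs F: F wins 22–7.
C vs D: C wins 29–0.
C vs E: C wins 17–12.
C vs F: F wins 18–11.
D vs E: E wins 24–5.
D vs F: F wins 29–0.
E vs F: E wins 21–8.
No candidate beats all others: A beats E beats B beats A, a majority cycle.

There is no Condorcet winner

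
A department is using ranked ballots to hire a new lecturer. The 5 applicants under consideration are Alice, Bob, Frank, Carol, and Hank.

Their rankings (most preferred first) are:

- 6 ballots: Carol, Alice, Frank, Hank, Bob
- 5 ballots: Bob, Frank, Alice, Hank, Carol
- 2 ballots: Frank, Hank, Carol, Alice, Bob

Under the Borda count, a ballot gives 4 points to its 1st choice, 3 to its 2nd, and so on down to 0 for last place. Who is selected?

Frank

Borda scores:
  Alice: 6·3 + 5·2 + 2·1 = 30
  Bob: 6·0 + 5·4 + 2·0 = 20
  Frank: 6·2 + 5·3 + 2·4 = 35
  Carol: 6·4 + 5·0 + 2·2 = 28
  Hank: 6·1 + 5·1 + 2·3 = 17
Frank has the highest total.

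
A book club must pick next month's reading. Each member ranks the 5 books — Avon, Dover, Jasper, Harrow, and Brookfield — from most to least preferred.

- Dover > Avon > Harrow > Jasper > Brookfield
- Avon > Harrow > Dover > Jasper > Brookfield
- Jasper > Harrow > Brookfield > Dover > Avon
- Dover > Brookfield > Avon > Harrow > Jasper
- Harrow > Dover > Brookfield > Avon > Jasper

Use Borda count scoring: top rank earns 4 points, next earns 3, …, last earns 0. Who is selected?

Dover

Borda scores:
  Avon: 3 + 4 + 0 + 2 + 1 = 10
  Dover: 4 + 2 + 1 + 4 + 3 = 14
  Jasper: 1 + 1 + 4 + 0 + 0 = 6
  Harrow: 2 + 3 + 3 + 1 + 4 = 13
  Brookfield: 0 + 0 + 2 + 3 + 2 = 7
Dover has the highest total.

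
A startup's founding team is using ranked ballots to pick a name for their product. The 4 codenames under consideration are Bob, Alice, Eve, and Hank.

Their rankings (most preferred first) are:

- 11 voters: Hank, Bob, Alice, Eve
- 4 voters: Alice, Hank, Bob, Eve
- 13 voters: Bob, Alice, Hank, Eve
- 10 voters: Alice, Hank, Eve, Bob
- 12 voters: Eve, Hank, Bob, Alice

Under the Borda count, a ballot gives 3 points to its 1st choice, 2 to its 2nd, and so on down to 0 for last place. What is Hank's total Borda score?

Borda scores:
  Bob: 11·2 + 4·1 + 13·3 + 10·0 + 12·1 = 77
  Alice: 11·1 + 4·3 + 13·2 + 10·3 + 12·0 = 79
  Eve: 11·0 + 4·0 + 13·0 + 10·1 + 12·3 = 46
  Hank: 11·3 + 4·2 + 13·1 + 10·2 + 12·2 = 98

98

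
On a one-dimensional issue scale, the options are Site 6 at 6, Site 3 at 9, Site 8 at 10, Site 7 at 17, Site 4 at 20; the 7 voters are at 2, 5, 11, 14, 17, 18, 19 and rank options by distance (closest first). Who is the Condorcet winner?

With single-peaked preferences on a line, the Condorcet winner is the candidate closest to the median voter.
The median voter (position 14) is closest to Site 7 at 17.
Check: Site 7 vs Site 3 — voters closer to Site 7: 4 of 7.

Site 7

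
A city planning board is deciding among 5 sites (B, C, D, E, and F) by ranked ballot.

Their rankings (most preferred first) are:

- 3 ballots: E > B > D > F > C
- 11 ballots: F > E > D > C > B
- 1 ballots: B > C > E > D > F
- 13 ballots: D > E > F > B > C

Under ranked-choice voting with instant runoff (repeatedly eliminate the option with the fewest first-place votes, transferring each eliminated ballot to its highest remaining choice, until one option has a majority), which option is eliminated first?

Round 1: D 13, F 11, E 3, B 1, C 0. C has the fewest and is eliminated.
Round 2: D 13, F 11, E 3, B 1. B has the fewest and is eliminated.
Round 3: D 13, F 11, E 4. E has the fewest and is eliminated.
Round 4: D 17, F 11. D has a majority.

C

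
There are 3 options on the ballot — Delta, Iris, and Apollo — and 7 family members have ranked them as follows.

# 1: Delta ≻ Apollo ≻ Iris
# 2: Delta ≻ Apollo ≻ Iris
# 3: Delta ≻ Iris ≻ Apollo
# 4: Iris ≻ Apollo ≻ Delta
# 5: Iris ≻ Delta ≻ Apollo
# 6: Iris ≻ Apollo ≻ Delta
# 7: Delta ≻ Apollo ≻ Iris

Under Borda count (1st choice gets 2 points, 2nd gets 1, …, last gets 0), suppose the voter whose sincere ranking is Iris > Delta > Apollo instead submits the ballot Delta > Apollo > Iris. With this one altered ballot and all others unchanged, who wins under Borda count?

Delta

Borda totals with the altered ballot: Delta 10, Iris 5, Apollo 6.
The winner is unchanged: still Delta.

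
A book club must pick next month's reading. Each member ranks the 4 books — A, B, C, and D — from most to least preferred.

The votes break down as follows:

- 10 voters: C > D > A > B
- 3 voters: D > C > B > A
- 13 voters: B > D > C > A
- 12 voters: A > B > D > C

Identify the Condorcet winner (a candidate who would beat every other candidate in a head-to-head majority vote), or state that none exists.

None — there is no Condorcet winner

Head-to-head results (38 voters total):
A vs B: A wins 22–16.
A vs C: C wins 26–12.
A vs D: D wins 26–12.
B vs C: B wins 25–13.
B vs D: B wins 25–13.
C vs D: D wins 28–10.
No candidate beats all others: A beats B beats C beats A, a majority cycle.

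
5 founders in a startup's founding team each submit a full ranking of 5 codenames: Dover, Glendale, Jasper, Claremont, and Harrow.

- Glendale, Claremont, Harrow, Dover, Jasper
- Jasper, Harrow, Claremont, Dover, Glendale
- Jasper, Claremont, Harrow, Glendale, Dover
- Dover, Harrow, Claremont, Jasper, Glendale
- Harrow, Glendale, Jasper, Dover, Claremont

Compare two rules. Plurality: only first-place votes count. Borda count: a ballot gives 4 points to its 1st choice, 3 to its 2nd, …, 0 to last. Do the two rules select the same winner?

Plurality first-place counts: Dover 1, Glendale 1, Jasper 2, Claremont 0, Harrow 1 → Jasper.
Borda totals: Dover 7, Glendale 8, Jasper 11, Claremont 10, Harrow 14 → Harrow.
The two rules disagree: plurality picks Jasper, Borda picks Harrow.

No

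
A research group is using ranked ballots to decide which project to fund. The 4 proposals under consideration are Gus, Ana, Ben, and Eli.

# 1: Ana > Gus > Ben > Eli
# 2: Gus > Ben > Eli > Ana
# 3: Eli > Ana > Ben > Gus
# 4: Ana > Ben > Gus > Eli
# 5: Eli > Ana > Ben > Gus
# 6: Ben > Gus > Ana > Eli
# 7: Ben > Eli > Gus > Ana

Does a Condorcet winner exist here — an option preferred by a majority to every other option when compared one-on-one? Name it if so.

Head-to-head results (7 voters total):
Gus vs Ana: Ana wins 4–3.
Gus vs Ben: Ben wins 5–2.
Gus vs Eli: Gus wins 4–3.
Ana vs Ben: Ana wins 4–3.
Ana vs Eli: Eli wins 4–3.
Ben vs Eli: Ben wins 5–2.
No candidate beats all others: Gus beats Eli beats Ana beats Gus, a majority cycle.

None — there is no Condorcet winner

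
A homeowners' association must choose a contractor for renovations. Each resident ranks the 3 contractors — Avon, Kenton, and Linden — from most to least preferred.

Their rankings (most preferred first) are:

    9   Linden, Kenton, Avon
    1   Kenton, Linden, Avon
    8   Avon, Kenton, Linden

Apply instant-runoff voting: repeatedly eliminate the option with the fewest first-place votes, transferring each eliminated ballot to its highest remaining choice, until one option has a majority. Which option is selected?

Linden

Round 1: Linden 9, Avon 8, Kenton 1. Kenton has the fewest and is eliminated.
Round 2: Linden 10, Avon 8. Linden has a majority.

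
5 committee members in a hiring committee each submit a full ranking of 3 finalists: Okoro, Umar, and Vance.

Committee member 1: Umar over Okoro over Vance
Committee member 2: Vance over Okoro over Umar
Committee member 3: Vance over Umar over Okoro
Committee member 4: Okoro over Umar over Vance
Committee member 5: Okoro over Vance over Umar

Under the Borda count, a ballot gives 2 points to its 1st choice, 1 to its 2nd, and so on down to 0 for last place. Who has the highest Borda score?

Borda scores:
  Okoro: 1 + 1 + 0 + 2 + 2 = 6
  Umar: 2 + 0 + 1 + 1 + 0 = 4
  Vance: 0 + 2 + 2 + 0 + 1 = 5
Okoro has the highest total.

Okoro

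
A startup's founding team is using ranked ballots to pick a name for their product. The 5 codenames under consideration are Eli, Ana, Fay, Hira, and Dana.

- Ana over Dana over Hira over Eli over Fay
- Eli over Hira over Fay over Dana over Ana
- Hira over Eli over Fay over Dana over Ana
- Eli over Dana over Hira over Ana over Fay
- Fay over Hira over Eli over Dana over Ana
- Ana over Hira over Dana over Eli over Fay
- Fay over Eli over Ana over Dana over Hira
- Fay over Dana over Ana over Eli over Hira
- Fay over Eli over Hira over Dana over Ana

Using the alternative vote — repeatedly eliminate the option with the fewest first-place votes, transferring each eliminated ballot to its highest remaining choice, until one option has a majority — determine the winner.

Eli

Round 1: Fay 4, Eli 2, Ana 2, Hira 1, Dana 0. Dana has the fewest and is eliminated.
Round 2: Fay 4, Eli 2, Ana 2, Hira 1. Hira has the fewest and is eliminated.
Round 3: Fay 4, Eli 3, Ana 2. Ana has the fewest and is eliminated.
Round 4: Eli 5, Fay 4. Eli has a majority.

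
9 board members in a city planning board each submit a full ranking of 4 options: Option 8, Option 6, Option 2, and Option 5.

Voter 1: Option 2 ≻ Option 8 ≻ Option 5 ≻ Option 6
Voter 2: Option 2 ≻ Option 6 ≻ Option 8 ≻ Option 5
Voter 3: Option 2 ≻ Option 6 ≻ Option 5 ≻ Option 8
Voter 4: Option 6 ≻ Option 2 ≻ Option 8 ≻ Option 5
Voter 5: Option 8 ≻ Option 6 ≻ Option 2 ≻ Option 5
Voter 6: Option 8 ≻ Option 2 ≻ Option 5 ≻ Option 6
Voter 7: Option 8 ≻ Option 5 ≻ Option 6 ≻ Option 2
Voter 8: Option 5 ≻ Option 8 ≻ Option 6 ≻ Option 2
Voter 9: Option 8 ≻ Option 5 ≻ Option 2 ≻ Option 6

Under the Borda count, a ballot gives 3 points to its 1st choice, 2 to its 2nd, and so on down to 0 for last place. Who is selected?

Borda scores:
  Option 8: 2 + 1 + 0 + 1 + 3 + 3 + 3 + 2 + 3 = 18
  Option 6: 0 + 2 + 2 + 3 + 2 + 0 + 1 + 1 + 0 = 11
  Option 2: 3 + 3 + 3 + 2 + 1 + 2 + 0 + 0 + 1 = 15
  Option 5: 1 + 0 + 1 + 0 + 0 + 1 + 2 + 3 + 2 = 10
Option 8 has the highest total.

Option 8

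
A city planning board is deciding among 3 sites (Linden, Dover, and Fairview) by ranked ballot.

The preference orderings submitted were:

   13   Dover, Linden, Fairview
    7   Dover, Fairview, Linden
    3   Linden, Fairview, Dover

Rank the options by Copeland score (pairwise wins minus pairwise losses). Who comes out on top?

Pairwise results:
  Linden vs Dover: Dover wins 20–3.
  Linden vs Fairview: Linden wins 16–7.
  Dover vs Fairview: Dover wins 20–3.
Copeland scores (wins − losses):
  Linden: 1 − 1 = 0
  Dover: 2 − 0 = 2
  Fairview: 0 − 2 = -2
Dover has the best Copeland score.

Dover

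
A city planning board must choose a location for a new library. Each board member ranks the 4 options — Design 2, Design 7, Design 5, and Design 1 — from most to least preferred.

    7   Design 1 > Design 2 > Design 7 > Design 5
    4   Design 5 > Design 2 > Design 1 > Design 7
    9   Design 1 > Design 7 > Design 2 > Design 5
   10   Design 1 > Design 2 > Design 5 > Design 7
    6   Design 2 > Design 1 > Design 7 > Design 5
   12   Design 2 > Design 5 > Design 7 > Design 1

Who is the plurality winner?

First-place vote totals:
  Design 2: 18
  Design 7: 0
  Design 5: 4
  Design 1: 26
Design 1 has the most first-place votes.

Design 1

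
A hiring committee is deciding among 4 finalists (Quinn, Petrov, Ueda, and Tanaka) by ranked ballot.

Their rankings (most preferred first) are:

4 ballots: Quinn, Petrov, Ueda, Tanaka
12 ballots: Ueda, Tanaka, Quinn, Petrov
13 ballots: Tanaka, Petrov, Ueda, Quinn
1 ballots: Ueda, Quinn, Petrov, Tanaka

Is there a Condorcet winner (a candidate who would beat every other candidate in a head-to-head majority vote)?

No

Head-to-head results (30 voters total):
Quinn vs Petrov: Quinn wins 17–13.
Quinn vs Ueda: Ueda wins 26–4.
Quinn vs Tanaka: Tanaka wins 25–5.
Petrov vs Ueda: Petrov wins 17–13.
Petrov vs Tanaka: Tanaka wins 25–5.
Ueda vs Tanaka: Ueda wins 17–13.
No candidate beats all others: Quinn beats Petrov beats Ueda beats Quinn, a majority cycle.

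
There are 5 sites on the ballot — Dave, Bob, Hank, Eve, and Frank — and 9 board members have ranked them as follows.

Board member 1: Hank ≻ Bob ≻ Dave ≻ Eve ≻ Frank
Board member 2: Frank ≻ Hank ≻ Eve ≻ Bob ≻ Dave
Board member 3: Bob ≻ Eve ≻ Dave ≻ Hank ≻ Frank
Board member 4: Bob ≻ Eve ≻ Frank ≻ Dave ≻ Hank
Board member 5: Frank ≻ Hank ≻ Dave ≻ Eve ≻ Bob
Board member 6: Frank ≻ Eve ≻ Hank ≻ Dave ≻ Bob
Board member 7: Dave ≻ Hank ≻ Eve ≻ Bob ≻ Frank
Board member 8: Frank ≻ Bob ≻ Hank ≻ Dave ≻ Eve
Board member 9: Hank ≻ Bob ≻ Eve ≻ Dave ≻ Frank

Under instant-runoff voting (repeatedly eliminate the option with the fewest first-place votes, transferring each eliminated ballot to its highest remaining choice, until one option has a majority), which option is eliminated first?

Round 1: Frank 4, Bob 2, Hank 2, Dave 1, Eve 0. Eve has the fewest and is eliminated.
Round 2: Frank 4, Bob 2, Hank 2, Dave 1. Dave has the fewest and is eliminated.
Round 3: Frank 4, Hank 3, Bob 2. Bob has the fewest and is eliminated.
Round 4: Frank 5, Hank 4. Frank has a majority.

Eve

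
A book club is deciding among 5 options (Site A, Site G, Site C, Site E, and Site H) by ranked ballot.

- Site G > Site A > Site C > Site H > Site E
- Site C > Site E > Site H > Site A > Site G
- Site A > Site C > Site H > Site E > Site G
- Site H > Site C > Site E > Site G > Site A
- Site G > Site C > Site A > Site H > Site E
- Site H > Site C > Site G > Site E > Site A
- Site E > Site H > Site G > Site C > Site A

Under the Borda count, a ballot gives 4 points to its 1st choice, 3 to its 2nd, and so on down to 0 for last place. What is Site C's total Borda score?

19

Borda scores:
  Site A: 3 + 1 + 4 + 0 + 2 + 0 + 0 = 10
  Site G: 4 + 0 + 0 + 1 + 4 + 2 + 2 = 13
  Site C: 2 + 4 + 3 + 3 + 3 + 3 + 1 = 19
  Site E: 0 + 3 + 1 + 2 + 0 + 1 + 4 = 11
  Site H: 1 + 2 + 2 + 4 + 1 + 4 + 3 = 17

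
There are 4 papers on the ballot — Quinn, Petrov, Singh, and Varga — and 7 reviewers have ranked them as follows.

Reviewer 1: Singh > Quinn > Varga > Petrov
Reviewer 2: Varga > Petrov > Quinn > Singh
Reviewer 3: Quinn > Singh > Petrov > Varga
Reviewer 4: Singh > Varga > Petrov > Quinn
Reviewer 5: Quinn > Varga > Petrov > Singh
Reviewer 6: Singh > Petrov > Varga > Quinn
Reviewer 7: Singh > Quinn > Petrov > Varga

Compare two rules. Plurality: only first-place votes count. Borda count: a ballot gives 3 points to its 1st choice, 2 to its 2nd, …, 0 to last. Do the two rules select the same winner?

Plurality first-place counts: Quinn 2, Petrov 0, Singh 4, Varga 1 → Singh.
Borda totals: Quinn 11, Petrov 8, Singh 14, Varga 9 → Singh.
The two rules agree on Singh.

Yes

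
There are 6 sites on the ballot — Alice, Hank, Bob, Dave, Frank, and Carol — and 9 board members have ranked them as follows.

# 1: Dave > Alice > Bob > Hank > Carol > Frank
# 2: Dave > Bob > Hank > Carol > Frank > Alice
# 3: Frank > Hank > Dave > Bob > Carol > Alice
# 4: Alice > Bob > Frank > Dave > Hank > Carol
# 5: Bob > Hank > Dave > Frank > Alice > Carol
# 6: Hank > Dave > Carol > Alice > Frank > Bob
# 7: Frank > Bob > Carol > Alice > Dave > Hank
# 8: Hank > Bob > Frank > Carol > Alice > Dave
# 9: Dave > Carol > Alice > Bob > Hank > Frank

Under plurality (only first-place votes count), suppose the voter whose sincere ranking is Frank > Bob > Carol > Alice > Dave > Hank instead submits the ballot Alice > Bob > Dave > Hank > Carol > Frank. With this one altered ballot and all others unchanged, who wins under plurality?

Dave

First-place totals with the altered ballot: Alice 2, Hank 2, Bob 1, Dave 3, Frank 1, Carol 0.
The winner is unchanged: still Dave.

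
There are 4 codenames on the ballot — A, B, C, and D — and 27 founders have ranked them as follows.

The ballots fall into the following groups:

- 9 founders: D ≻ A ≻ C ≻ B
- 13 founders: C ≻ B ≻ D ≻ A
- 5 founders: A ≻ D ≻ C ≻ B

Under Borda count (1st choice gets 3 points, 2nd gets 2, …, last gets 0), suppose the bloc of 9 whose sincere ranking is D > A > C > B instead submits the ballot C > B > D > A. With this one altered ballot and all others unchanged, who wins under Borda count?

C

Borda totals with the altered ballot: A 15, B 44, C 71, D 32.
The winner is unchanged: still C.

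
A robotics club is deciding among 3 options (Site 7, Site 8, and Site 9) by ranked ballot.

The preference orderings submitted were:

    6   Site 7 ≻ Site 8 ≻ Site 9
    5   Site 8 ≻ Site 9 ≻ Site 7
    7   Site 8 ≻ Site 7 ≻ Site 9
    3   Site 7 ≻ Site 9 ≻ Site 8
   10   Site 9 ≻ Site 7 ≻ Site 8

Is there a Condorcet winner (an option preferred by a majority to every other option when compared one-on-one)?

Yes

Head-to-head results (31 voters total):
Site 7 vs Site 8: Site 7 wins 19–12.
Site 7 vs Site 9: Site 7 wins 16–15.
Site 8 vs Site 9: Site 8 wins 18–13.
Site 7 beats each rival — Site 8 (19–12), Site 9 (16–15) — so Site 7 is the Condorcet winner.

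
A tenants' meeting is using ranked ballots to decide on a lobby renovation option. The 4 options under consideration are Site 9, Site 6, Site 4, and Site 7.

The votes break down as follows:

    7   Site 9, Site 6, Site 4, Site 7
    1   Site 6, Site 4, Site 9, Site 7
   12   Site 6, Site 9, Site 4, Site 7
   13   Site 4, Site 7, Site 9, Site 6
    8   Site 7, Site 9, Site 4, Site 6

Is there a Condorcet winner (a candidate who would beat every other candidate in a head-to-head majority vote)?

No

Head-to-head results (41 voters total):
Site 9 vs Site 6: Site 9 wins 28–13.
Site 9 vs Site 4: Site 9 wins 27–14.
Site 9 vs Site 7: Site 7 wins 21–20.
Site 6 vs Site 4: Site 4 wins 21–20.
Site 6 vs Site 7: Site 7 wins 21–20.
Site 4 vs Site 7: Site 4 wins 33–8.
No candidate beats all others: Site 9 beats Site 4 beats Site 7 beats Site 9, a majority cycle.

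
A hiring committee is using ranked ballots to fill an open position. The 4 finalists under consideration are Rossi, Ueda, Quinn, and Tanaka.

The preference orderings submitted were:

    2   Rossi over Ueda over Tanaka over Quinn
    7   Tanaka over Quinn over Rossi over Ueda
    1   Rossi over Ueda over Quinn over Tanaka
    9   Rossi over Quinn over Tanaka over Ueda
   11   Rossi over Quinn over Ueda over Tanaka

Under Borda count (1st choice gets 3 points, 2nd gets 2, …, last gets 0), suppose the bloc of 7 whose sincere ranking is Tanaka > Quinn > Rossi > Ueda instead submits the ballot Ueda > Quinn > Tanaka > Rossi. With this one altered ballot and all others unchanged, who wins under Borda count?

Borda totals with the altered ballot: Rossi 69, Ueda 38, Quinn 55, Tanaka 18.
The winner is unchanged: still Rossi.

Rossi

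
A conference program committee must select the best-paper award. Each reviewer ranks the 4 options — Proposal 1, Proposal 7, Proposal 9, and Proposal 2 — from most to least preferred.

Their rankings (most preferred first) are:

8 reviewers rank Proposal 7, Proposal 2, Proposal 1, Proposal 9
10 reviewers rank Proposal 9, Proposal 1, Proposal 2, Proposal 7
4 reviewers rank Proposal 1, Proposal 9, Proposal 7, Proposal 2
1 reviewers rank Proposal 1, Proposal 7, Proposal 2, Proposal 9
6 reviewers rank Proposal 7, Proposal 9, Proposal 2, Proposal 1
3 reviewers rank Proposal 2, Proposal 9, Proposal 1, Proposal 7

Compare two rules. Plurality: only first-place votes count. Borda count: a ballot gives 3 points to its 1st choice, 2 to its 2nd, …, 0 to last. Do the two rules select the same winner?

Plurality first-place counts: Proposal 1 5, Proposal 7 14, Proposal 9 10, Proposal 2 3 → Proposal 7.
Borda totals: Proposal 1 46, Proposal 7 48, Proposal 9 56, Proposal 2 42 → Proposal 9.
The two rules disagree: plurality picks Proposal 7, Borda picks Proposal 9.

No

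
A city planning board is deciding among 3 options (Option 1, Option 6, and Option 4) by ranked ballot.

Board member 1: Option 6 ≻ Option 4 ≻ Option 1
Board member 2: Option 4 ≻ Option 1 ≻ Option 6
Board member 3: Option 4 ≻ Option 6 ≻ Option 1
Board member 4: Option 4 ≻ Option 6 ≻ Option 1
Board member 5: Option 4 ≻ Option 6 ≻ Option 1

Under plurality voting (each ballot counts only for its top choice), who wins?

First-place vote totals:
  Option 1: 0
  Option 6: 1
  Option 4: 4
Option 4 has the most first-place votes.

Option 4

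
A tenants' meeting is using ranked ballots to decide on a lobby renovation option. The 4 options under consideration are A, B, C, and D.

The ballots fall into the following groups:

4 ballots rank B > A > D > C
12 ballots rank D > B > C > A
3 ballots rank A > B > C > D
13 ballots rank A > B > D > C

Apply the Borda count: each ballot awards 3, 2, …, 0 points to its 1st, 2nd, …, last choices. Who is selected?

Borda scores:
  A: 4·2 + 12·0 + 3·3 + 13·3 = 56
  B: 4·3 + 12·2 + 3·2 + 13·2 = 68
  C: 4·0 + 12·1 + 3·1 + 13·0 = 15
  D: 4·1 + 12·3 + 3·0 + 13·1 = 53
B has the highest total.

B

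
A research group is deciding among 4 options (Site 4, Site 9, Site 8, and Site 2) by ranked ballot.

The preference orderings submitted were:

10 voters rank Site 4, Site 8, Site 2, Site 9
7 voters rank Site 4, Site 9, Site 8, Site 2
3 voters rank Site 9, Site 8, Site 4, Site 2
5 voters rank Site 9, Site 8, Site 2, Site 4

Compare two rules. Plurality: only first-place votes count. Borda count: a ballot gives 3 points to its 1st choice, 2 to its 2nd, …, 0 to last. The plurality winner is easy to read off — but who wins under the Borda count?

Site 4

Plurality first-place counts: Site 4 17, Site 9 8, Site 8 0, Site 2 0 → Site 4.
Borda totals: Site 4 54, Site 9 38, Site 8 43, Site 2 15 → Site 4.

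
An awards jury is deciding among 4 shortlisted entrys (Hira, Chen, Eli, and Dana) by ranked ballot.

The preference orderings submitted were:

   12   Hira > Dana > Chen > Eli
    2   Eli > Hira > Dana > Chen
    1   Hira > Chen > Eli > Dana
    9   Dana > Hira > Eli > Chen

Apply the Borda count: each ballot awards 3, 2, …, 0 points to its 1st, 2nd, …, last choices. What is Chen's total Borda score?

Borda scores:
  Hira: 12·3 + 2·2 + 3 + 9·2 = 61
  Chen: 12·1 + 2·0 + 2 + 9·0 = 14
  Eli: 12·0 + 2·3 + 1 + 9·1 = 16
  Dana: 12·2 + 2·1 + 0 + 9·3 = 53

14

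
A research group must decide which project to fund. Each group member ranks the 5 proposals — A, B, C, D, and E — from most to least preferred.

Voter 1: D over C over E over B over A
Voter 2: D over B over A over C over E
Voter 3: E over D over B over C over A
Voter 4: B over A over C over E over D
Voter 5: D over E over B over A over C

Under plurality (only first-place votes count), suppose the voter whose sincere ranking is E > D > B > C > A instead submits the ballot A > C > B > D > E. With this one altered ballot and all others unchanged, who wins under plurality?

First-place totals with the altered ballot: A 1, B 1, C 0, D 3, E 0.
The winner is unchanged: still D.

D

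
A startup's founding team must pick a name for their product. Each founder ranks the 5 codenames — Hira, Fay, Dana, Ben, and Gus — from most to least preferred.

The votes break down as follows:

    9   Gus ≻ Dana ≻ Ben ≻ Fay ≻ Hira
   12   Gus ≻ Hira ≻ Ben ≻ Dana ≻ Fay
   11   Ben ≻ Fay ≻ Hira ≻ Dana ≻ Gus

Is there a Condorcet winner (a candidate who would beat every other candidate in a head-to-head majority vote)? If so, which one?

Head-to-head results (32 voters total):
Hira vs Fay: Fay wins 20–12.
Hira vs Dana: Hira wins 23–9.
Hira vs Ben: Ben wins 20–12.
Hira vs Gus: Gus wins 21–11.
Fay vs Dana: Dana wins 21–11.
Fay vs Ben: Ben wins 32–0.
Fay vs Gus: Gus wins 21–11.
Dana vs Ben: Ben wins 23–9.
Dana vs Gus: Gus wins 21–11.
Ben vs Gus: Gus wins 21–11.
Gus beats each rival — Hira (21–11), Fay (21–11), Dana (21–11), Ben (21–11) — so Gus is the Condorcet winner.

Gus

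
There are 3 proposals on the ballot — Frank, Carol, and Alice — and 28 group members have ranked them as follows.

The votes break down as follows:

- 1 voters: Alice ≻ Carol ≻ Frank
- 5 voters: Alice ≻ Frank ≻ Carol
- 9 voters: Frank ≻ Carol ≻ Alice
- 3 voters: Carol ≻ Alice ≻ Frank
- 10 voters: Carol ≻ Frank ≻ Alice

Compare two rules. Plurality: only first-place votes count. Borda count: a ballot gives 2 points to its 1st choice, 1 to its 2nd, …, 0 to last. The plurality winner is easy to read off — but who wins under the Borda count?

Carol

Plurality first-place counts: Frank 9, Carol 13, Alice 6 → Carol.
Borda totals: Frank 33, Carol 36, Alice 15 → Carol.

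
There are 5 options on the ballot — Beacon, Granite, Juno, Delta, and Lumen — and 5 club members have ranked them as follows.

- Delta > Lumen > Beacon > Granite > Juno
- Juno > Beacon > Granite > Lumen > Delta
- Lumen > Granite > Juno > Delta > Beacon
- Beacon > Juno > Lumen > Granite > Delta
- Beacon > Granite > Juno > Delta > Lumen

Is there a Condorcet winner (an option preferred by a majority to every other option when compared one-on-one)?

Head-to-head results (5 voters total):
Beacon vs Granite: Beacon wins 4–1.
Beacon vs Juno: Beacon wins 3–2.
Beacon vs Delta: Beacon wins 3–2.
Beacon vs Lumen: Beacon wins 3–2.
Granite vs Juno: Granite wins 3–2.
Granite vs Delta: Granite wins 4–1.
Granite vs Lumen: Lumen wins 3–2.
Juno vs Delta: Juno wins 4–1.
Juno vs Lumen: Juno wins 3–2.
Delta vs Lumen: Lumen wins 3–2.
Beacon beats each rival — Granite (4–1), Juno (3–2), Delta (3–2), Lumen (3–2) — so Beacon is the Condorcet winner.

Yes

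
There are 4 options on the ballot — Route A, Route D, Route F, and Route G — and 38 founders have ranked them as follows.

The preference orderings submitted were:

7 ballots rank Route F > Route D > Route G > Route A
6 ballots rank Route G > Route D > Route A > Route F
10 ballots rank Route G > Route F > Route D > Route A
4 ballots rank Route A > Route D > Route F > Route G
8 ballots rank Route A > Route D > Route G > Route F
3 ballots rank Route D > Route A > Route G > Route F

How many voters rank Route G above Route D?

16

Ballots ranking Route G above Route D: 6+10 = 16.
Ballots ranking Route D above Route G: 7+4+8+3 = 22.
So 16 of 38 voters prefer Route G to Route D.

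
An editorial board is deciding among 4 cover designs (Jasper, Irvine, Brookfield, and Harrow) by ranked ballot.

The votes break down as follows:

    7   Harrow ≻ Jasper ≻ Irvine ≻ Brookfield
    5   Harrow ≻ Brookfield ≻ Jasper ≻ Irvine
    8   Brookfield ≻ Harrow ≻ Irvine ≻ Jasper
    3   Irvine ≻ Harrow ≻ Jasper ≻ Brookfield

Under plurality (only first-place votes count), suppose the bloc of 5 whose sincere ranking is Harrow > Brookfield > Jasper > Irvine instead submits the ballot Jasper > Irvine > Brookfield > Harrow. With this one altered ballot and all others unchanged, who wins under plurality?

First-place totals with the altered ballot: Jasper 5, Irvine 3, Brookfield 8, Harrow 7.
The switch changes the winner from Harrow to Brookfield.

Brookfield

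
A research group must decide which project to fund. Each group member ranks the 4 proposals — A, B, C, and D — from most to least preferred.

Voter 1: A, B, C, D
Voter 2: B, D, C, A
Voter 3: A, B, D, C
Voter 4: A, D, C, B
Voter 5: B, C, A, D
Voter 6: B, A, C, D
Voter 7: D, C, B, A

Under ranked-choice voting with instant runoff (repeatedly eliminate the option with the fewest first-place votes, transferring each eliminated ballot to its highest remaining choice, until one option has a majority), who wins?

B

Round 1: A 3, B 3, D 1, C 0. C has the fewest and is eliminated.
Round 2: A 3, B 3, D 1. D has the fewest and is eliminated.
Round 3: B 4, A 3. B has a majority.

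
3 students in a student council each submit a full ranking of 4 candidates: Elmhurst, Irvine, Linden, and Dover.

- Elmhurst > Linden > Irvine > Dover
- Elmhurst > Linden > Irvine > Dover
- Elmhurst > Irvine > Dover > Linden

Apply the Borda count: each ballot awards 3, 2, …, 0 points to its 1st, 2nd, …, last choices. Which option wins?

Elmhurst

Borda scores:
  Elmhurst: 3 + 3 + 3 = 9
  Irvine: 1 + 1 + 2 = 4
  Linden: 2 + 2 + 0 = 4
  Dover: 0 + 0 + 1 = 1
Elmhurst has the highest total.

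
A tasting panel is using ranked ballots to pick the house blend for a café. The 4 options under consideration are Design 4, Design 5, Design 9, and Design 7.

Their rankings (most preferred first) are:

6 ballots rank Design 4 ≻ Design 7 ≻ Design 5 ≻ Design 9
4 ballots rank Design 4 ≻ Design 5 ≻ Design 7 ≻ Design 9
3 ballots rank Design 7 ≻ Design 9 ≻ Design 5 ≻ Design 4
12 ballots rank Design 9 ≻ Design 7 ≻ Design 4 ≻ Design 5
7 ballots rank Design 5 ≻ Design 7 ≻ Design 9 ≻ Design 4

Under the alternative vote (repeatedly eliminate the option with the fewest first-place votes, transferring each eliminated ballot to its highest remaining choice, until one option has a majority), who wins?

Round 1: Design 9 12, Design 4 10, Design 5 7, Design 7 3. Design 7 has the fewest and is eliminated.
Round 2: Design 9 15, Design 4 10, Design 5 7. Design 5 has the fewest and is eliminated.
Round 3: Design 9 22, Design 4 10. Design 9 has a majority.

Design 9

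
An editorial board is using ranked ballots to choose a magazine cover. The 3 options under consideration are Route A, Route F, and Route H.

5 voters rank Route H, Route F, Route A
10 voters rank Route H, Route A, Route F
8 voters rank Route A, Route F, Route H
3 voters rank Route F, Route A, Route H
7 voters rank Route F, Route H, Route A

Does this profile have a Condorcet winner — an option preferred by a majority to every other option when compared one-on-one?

No

Head-to-head results (33 voters total):
Route A vs Route F: Route A wins 18–15.
Route A vs Route H: Route H wins 22–11.
Route F vs Route H: Route F wins 18–15.
No candidate beats all others: Route A beats Route F beats Route H beats Route A, a majority cycle.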